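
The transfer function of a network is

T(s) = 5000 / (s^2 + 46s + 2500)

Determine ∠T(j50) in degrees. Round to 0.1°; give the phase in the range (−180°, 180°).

-90.0°

At s = jω = j50:
quadratic: (j50)² + 46·j50 + 2500 = 0 + j2300 → |·| ≈ 2300, ∠ ≈ 90.00°
∠T = 0.00° − 90.00° = -90.00°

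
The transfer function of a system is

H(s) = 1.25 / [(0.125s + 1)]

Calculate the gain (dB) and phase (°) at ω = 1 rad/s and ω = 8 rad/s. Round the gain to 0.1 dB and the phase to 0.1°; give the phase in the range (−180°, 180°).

At ω = 1 rad/s:
pole (1 + j1·0.125) = 1 + j0.125 → |·| ≈ 1.0078, ∠ ≈ 7.13°
|H| = 1.25 · 1 / (1.0078) ≈ 1.2403
Gain = 20 log₁₀(1.2403) ≈ 1.87 dB
∠H = (0°) − (7.13°) = -7.13°

At ω = 8 rad/s:
pole (1 + j8·0.125) = 1 + j1 → |·| ≈ 1.4142, ∠ ≈ 45.00°
|H| = 1.25 · 1 / (1.4142) ≈ 0.88389
Gain = 20 log₁₀(0.88389) ≈ -1.07 dB
∠H = (0°) − (45.00°) = -45.00°

ω = 1: 1.9 dB, -7.1°; ω = 8: -1.1 dB, -45.0°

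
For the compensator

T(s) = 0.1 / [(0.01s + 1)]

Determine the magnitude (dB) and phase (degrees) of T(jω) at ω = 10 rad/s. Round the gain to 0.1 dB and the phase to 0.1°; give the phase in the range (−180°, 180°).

At ω = 10 rad/s:
pole (1 + j10·0.01) = 1 + j0.1 → |·| ≈ 1.005, ∠ ≈ 5.71°
|T| = 0.1 · 1 / (1.005) ≈ 0.099502
Gain = 20 log₁₀(0.099502) ≈ -20.04 dB
∠T = (0°) − (5.71°) = -5.71°

-20.0 dB, -5.7°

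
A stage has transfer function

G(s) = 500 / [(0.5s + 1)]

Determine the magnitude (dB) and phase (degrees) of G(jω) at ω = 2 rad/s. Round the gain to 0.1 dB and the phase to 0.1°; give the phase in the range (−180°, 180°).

51.0 dB, -45.0°

At ω = 2 rad/s:
pole (1 + j2·0.5) = 1 + j1 → |·| ≈ 1.4142, ∠ ≈ 45.00°
|G| = 500 · 1 / (1.4142) ≈ 353.56
Gain = 20 log₁₀(353.56) ≈ 50.97 dB
∠G = (0°) − (45.00°) = -45.00°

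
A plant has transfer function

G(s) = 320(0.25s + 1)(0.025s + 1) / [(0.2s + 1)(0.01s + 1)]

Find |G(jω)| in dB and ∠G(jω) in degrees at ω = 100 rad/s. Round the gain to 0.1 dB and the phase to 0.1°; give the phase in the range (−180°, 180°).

57.6 dB, 23.8°

At ω = 100 rad/s:
zero (1 + j100·0.25) = 1 + j25 → |·| ≈ 25.02, ∠ ≈ 87.71°
zero (1 + j100·0.025) = 1 + j2.5 → |·| ≈ 2.6926, ∠ ≈ 68.20°
pole (1 + j100·0.2) = 1 + j20 → |·| ≈ 20.025, ∠ ≈ 87.14°
pole (1 + j100·0.01) = 1 + j1 → |·| ≈ 1.4142, ∠ ≈ 45.00°
|G| = 320 · 25.02 · 2.6926 / (20.025 · 1.4142) ≈ 761.25
Gain = 20 log₁₀(761.25) ≈ 57.63 dB
∠G = (87.71° + 68.20°) − (87.14° + 45.00°) = 23.77°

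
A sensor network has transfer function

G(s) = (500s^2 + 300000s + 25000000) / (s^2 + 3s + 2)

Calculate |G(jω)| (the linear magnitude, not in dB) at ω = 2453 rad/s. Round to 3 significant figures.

Substitute s = j2453:
Numerator: 500(j2453)^2 + 300000(j2453) + 25000000 = -2983604500 + j735900000
Denominator: (j2453)^2 + 3(j2453) + 2 = -6017207 + j7359
|N| = √(2983604500² + 735900000²) ≈ 3.073e+09, ∠N ≈ 166.14°
|D| = √(6017207² + 7359²) ≈ 6.0172e+06, ∠D ≈ 179.93°
|G| = 3.073e+09 / 6.0172e+06 ≈ 510.7

511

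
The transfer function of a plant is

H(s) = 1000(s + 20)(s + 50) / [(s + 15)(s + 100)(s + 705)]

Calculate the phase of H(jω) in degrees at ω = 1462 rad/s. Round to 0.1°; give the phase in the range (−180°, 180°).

-62.5°

At s = jω = j1462:
zero (s+20): 20 + j1462 → |·| = √(20²+1462²) = √2137844 ≈ 1462.1, ∠ = arctan(1462/20) ≈ 89.22°
zero (s+50): 50 + j1462 → |·| = √(50²+1462²) = √2139944 ≈ 1462.9, ∠ = arctan(1462/50) ≈ 88.04°
pole (s+15): 15 + j1462 → |·| = √(15²+1462²) = √2137669 ≈ 1462.1, ∠ = arctan(1462/15) ≈ 89.41°
pole (s+100): 100 + j1462 → |·| = √(100²+1462²) = √2147444 ≈ 1465.4, ∠ = arctan(1462/100) ≈ 86.09°
pole (s+705): 705 + j1462 → |·| = √(705²+1462²) = √2634469 ≈ 1623.1, ∠ = arctan(1462/705) ≈ 64.26°
∠H = 177.26° − 239.76° = -62.50°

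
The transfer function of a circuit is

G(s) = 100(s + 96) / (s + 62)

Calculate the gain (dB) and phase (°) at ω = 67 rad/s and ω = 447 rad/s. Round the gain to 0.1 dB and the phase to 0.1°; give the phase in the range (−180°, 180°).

ω = 67: 42.2 dB, -12.3°; ω = 447: 40.1 dB, -4.2°

At s = jω = j67:
zero (s+96): 96 + j67 → |·| = √(96²+67²) = √13705 ≈ 117.07, ∠ = arctan(67/96) ≈ 34.91°
pole (s+62): 62 + j67 → |·| = √(62²+67²) = √8333 ≈ 91.285, ∠ = arctan(67/62) ≈ 47.22°
|G| = 100 · 117.07 / 91.285 ≈ 128.25
Gain = 20 log₁₀(128.25) ≈ 42.16 dB
∠G = 34.91° − 47.22° = -12.31°

At s = jω = j447:
zero (s+96): 96 + j447 → |·| = √(96²+447²) = √209025 ≈ 457.19, ∠ = arctan(447/96) ≈ 77.88°
pole (s+62): 62 + j447 → |·| = √(62²+447²) = √203653 ≈ 451.28, ∠ = arctan(447/62) ≈ 82.10°
|G| = 100 · 457.19 / 451.28 ≈ 101.31
Gain = 20 log₁₀(101.31) ≈ 40.11 dB
∠G = 77.88° − 82.10° = -4.22°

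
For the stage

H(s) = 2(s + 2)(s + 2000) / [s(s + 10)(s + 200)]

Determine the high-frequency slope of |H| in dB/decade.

Each pole contributes −20 dB/decade at high frequency; each zero contributes +20 dB/decade.
Net: 2 zero(s) − 3 pole(s) → -20 dB/decade.

-20 dB/decade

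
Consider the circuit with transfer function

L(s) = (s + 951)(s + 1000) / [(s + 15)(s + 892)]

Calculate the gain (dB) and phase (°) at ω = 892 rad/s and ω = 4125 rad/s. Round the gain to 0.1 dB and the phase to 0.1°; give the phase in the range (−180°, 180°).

ω = 892: 3.8 dB, -49.1°; ω = 4125: 0.3 dB, -14.2°

At s = jω = j892:
zero (s+951): 951 + j892 → |·| = √(951²+892²) = √1700065 ≈ 1303.9, ∠ = arctan(892/951) ≈ 43.17°
zero (s+1000): 1000 + j892 → |·| = √(1000²+892²) = √1795664 ≈ 1340, ∠ = arctan(892/1000) ≈ 41.73°
pole (s+15): 15 + j892 → |·| = √(15²+892²) = √795889 ≈ 892.13, ∠ = arctan(892/15) ≈ 89.04°
pole (s+892): 892 + j892 → |·| = √(892²+892²) = √1591328 ≈ 1261.5, ∠ = arctan(892/892) ≈ 45.00°
|L| = 1 · 1.7472e+06 / 1.1254e+06 ≈ 1.5525
Gain = 20 log₁₀(1.5525) ≈ 3.82 dB
∠L = 84.90° − 134.04° = -49.14°

At s = jω = j4125:
zero (s+951): 951 + j4125 → |·| = √(951²+4125²) = √17920026 ≈ 4233.2, ∠ = arctan(4125/951) ≈ 77.02°
zero (s+1000): 1000 + j4125 → |·| = √(1000²+4125²) = √18015625 ≈ 4244.5, ∠ = arctan(4125/1000) ≈ 76.37°
pole (s+15): 15 + j4125 → |·| = √(15²+4125²) = √17015850 ≈ 4125, ∠ = arctan(4125/15) ≈ 89.79°
pole (s+892): 892 + j4125 → |·| = √(892²+4125²) = √17811289 ≈ 4220.3, ∠ = arctan(4125/892) ≈ 77.80°
|L| = 1 · 1.7968e+07 / 1.7409e+07 ≈ 1.0321
Gain = 20 log₁₀(1.0321) ≈ 0.27 dB
∠L = 153.39° − 167.59° = -14.20°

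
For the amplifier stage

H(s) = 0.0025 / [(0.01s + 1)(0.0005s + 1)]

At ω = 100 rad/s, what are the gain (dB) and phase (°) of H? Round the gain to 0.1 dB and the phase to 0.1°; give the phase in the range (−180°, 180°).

-55.1 dB, -47.9°

At ω = 100 rad/s:
pole (1 + j100·0.01) = 1 + j1 → |·| ≈ 1.4142, ∠ ≈ 45.00°
pole (1 + j100·0.0005) = 1 + j0.05 → |·| ≈ 1.0012, ∠ ≈ 2.86°
|H| = 0.0025 · 1 / (1.4142 · 1.0012) ≈ 0.0017657
Gain = 20 log₁₀(0.0017657) ≈ -55.06 dB
∠H = (0°) − (45.00° + 2.86°) = -47.86°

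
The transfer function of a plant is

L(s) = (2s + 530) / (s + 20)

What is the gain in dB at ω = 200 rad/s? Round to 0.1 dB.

10.4 dB

Substitute s = j200:
Numerator: 2(j200) + 530 = 530 + j400
Denominator: (j200) + 20 = 20 + j200
|N| = √(530² + 400²) ≈ 664, ∠N ≈ 37.04°
|D| = √(20² + 200²) ≈ 201, ∠D ≈ 84.29°
|L| = 664 / 201 ≈ 3.3035
Gain = 20 log₁₀(3.3035) ≈ 10.38 dB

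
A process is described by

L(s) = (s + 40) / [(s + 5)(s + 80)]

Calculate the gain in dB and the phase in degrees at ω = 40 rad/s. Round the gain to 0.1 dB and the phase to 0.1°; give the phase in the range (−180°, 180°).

At s = jω = j40:
zero (s+40): 40 + j40 → |·| = √(40²+40²) = √3200 ≈ 56.569, ∠ = arctan(40/40) ≈ 45.00°
pole (s+5): 5 + j40 → |·| = √(5²+40²) = √1625 ≈ 40.311, ∠ = arctan(40/5) ≈ 82.87°
pole (s+80): 80 + j40 → |·| = √(80²+40²) = √8000 ≈ 89.443, ∠ = arctan(40/80) ≈ 26.57°
|L| = 1 · 56.569 / 3605.5 ≈ 0.01569
Gain = 20 log₁₀(0.01569) ≈ -36.09 dB
∠L = 45.00° − 109.44° = -64.44°

-36.1 dB, -64.4°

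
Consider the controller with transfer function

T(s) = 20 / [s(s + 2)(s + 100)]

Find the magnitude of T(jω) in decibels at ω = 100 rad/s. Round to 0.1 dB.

At s = jω = j100:
pole (s+2): 2 + j100 → |·| = √(2²+100²) = √10004 ≈ 100.02, ∠ = arctan(100/2) ≈ 88.85°
pole (s+100): 100 + j100 → |·| = √(100²+100²) = √20000 ≈ 141.42, ∠ = arctan(100/100) ≈ 45.00°
pole at origin: |s| = 100, ∠ = 90.00° (in denominator)
|T| = 20 / 1.4145e+06 ≈ 1.4139e-05
Gain = 20 log₁₀(1.4139e-05) ≈ -96.99 dB

-97.0 dB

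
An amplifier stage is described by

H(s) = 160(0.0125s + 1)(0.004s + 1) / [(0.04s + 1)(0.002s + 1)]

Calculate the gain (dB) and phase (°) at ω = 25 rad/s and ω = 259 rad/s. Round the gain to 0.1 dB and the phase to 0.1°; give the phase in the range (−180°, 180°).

At ω = 25 rad/s:
zero (1 + j25·0.0125) = 1 + j0.3125 → |·| ≈ 1.0477, ∠ ≈ 17.35°
zero (1 + j25·0.004) = 1 + j0.1 → |·| ≈ 1.005, ∠ ≈ 5.71°
pole (1 + j25·0.04) = 1 + j1 → |·| ≈ 1.4142, ∠ ≈ 45.00°
pole (1 + j25·0.002) = 1 + j0.05 → |·| ≈ 1.0012, ∠ ≈ 2.86°
|H| = 160 · 1.0477 · 1.005 / (1.4142 · 1.0012) ≈ 118.98
Gain = 20 log₁₀(118.98) ≈ 41.51 dB
∠H = (17.35° + 5.71°) − (45.00° + 2.86°) = -24.80°

At ω = 259 rad/s:
zero (1 + j259·0.0125) = 1 + j3.2375 → |·| ≈ 3.3884, ∠ ≈ 72.84°
zero (1 + j259·0.004) = 1 + j1.036 → |·| ≈ 1.4399, ∠ ≈ 46.01°
pole (1 + j259·0.04) = 1 + j10.36 → |·| ≈ 10.408, ∠ ≈ 84.49°
pole (1 + j259·0.002) = 1 + j0.518 → |·| ≈ 1.1262, ∠ ≈ 27.38°
|H| = 160 · 3.3884 · 1.4399 / (10.408 · 1.1262) ≈ 66.598
Gain = 20 log₁₀(66.598) ≈ 36.47 dB
∠H = (72.84° + 46.01°) − (84.49° + 27.38°) = 6.98°

ω = 25: 41.5 dB, -24.8°; ω = 259: 36.5 dB, 7.0°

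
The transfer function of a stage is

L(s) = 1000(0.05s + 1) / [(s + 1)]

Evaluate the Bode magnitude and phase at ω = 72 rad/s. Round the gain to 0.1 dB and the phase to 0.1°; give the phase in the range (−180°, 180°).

At ω = 72 rad/s:
zero (1 + j72·0.05) = 1 + j3.6 → |·| ≈ 3.7363, ∠ ≈ 74.48°
pole (1 + j72·1) = 1 + j72 → |·| ≈ 72.007, ∠ ≈ 89.20°
|L| = 1000 · 3.7363 / (72.007) ≈ 51.888
Gain = 20 log₁₀(51.888) ≈ 34.30 dB
∠L = (74.48°) − (89.20°) = -14.72°

34.3 dB, -14.7°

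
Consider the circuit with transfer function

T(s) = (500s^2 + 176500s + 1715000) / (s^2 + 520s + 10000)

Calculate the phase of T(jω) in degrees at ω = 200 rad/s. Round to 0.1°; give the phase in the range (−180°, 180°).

Substitute s = j200:
Numerator: 500(j200)^2 + 176500(j200) + 1715000 = -18285000 + j35300000
Denominator: (j200)^2 + 520(j200) + 10000 = -30000 + j104000
|N| = √(18285000² + 35300000²) ≈ 3.9755e+07, ∠N ≈ 117.38°
|D| = √(30000² + 104000²) ≈ 1.0824e+05, ∠D ≈ 106.09°
∠T = 117.38° − 106.09° = 11.29°

11.3°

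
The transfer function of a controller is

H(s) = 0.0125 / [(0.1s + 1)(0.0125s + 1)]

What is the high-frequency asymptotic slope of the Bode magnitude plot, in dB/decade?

Each pole contributes −20 dB/decade at high frequency; each zero contributes +20 dB/decade.
Net: 0 zero(s) − 2 pole(s) → -40 dB/decade.

-40 dB/decade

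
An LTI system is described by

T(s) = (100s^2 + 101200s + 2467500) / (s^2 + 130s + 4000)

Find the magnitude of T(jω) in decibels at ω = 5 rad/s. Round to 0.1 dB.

Substitute s = j5:
Numerator: 100(j5)^2 + 101200(j5) + 2467500 = 2465000 + j506000
Denominator: (j5)^2 + 130(j5) + 4000 = 3975 + j650
|N| = √(2465000² + 506000²) ≈ 2.5164e+06, ∠N ≈ 11.60°
|D| = √(3975² + 650²) ≈ 4027.8, ∠D ≈ 9.29°
|T| = 2.5164e+06 / 4027.8 ≈ 624.76
Gain = 20 log₁₀(624.76) ≈ 55.91 dB

55.9 dB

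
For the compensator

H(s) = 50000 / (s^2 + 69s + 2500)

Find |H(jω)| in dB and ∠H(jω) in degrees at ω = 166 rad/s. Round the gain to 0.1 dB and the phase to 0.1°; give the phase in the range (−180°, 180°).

5.2 dB, -155.4°

At s = jω = j166:
quadratic: (j166)² + 69·j166 + 2500 = -25056 + j11454 → |·| ≈ 27550, ∠ ≈ 155.43°
|H| = 50000 / 27550 ≈ 1.8149
Gain = 20 log₁₀(1.8149) ≈ 5.18 dB
∠H = 0.00° − 155.43° = -155.43°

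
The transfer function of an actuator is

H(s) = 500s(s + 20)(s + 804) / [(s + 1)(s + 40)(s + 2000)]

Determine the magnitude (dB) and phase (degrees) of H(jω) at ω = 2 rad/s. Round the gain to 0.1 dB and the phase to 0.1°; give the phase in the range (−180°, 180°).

39.1 dB, 29.5°

At s = jω = j2:
zero (s+20): 20 + j2 → |·| = √(20²+2²) = √404 ≈ 20.1, ∠ = arctan(2/20) ≈ 5.71°
zero (s+804): 804 + j2 → |·| = √(804²+2²) = √646420 ≈ 804, ∠ = arctan(2/804) ≈ 0.14°
zero at origin: s = j2 → |·| = 2, ∠ = 90.00°
pole (s+1): 1 + j2 → |·| = √(1²+2²) = √5 ≈ 2.2361, ∠ = arctan(2/1) ≈ 63.43°
pole (s+40): 40 + j2 → |·| = √(40²+2²) = √1604 ≈ 40.05, ∠ = arctan(2/40) ≈ 2.86°
pole (s+2000): 2000 + j2 → |·| = √(2000²+2²) = √4000004 ≈ 2000, ∠ = arctan(2/2000) ≈ 0.06°
|H| = 500 · 32321 / 1.7911e+05 ≈ 90.227
Gain = 20 log₁₀(90.227) ≈ 39.11 dB
∠H = 95.85° − 66.35° = 29.50°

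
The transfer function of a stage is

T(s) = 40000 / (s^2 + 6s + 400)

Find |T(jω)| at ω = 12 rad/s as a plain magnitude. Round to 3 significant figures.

150

At s = jω = j12:
quadratic: (j12)² + 6·j12 + 400 = 256 + j72 → |·| ≈ 265.93, ∠ ≈ 15.71°
|T| = 40000 / 265.93 ≈ 150.42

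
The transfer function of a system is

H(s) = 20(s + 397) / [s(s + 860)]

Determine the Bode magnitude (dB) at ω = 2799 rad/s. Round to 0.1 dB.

At s = jω = j2799:
zero (s+397): 397 + j2799 → |·| = √(397²+2799²) = √7992010 ≈ 2827, ∠ = arctan(2799/397) ≈ 81.93°
pole (s+860): 860 + j2799 → |·| = √(860²+2799²) = √8574001 ≈ 2928.1, ∠ = arctan(2799/860) ≈ 72.92°
pole at origin: |s| = 2799, ∠ = 90.00° (in denominator)
|H| = 20 · 2827 / 8.1958e+06 ≈ 0.0068987
Gain = 20 log₁₀(0.0068987) ≈ -43.22 dB

-43.2 dB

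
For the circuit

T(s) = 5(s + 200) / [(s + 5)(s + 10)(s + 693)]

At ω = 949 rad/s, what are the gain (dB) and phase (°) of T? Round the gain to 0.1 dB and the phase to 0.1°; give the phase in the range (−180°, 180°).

-106.8 dB, -154.9°

At s = jω = j949:
zero (s+200): 200 + j949 → |·| = √(200²+949²) = √940601 ≈ 969.85, ∠ = arctan(949/200) ≈ 78.10°
pole (s+5): 5 + j949 → |·| = √(5²+949²) = √900626 ≈ 949.01, ∠ = arctan(949/5) ≈ 89.70°
pole (s+10): 10 + j949 → |·| = √(10²+949²) = √900701 ≈ 949.05, ∠ = arctan(949/10) ≈ 89.40°
pole (s+693): 693 + j949 → |·| = √(693²+949²) = √1380850 ≈ 1175.1, ∠ = arctan(949/693) ≈ 53.86°
|T| = 5 · 969.85 / 1.0584e+09 ≈ 4.5817e-06
Gain = 20 log₁₀(4.5817e-06) ≈ -106.78 dB
∠T = 78.10° − 232.96° = -154.86°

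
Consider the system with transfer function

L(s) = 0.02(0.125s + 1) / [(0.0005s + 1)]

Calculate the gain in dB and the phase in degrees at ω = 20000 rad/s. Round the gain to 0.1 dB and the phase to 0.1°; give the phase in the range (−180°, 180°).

13.9 dB, 5.7°

At ω = 20000 rad/s:
zero (1 + j20000·0.125) = 1 + j2500 → |·| ≈ 2500, ∠ ≈ 89.98°
pole (1 + j20000·0.0005) = 1 + j10 → |·| ≈ 10.05, ∠ ≈ 84.29°
|L| = 0.02 · 2500 / (10.05) ≈ 4.9751
Gain = 20 log₁₀(4.9751) ≈ 13.94 dB
∠L = (89.98°) − (84.29°) = 5.69°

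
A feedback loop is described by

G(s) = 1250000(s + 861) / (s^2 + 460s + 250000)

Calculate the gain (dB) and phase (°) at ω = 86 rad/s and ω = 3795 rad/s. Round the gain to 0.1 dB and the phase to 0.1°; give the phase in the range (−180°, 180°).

ω = 86: 72.9 dB, -3.6°; ω = 3795: 50.7 dB, -95.8°

At s = jω = j86:
zero (s+861): 861 + j86 → |·| = √(861²+86²) = √748717 ≈ 865.28, ∠ = arctan(86/861) ≈ 5.70°
quadratic: (j86)² + 460·j86 + 250000 = 242604 + j39560 → |·| ≈ 2.4581e+05, ∠ ≈ 9.26°
|G| = 1250000 · 865.28 / 2.4581e+05 ≈ 4400.1
Gain = 20 log₁₀(4400.1) ≈ 72.87 dB
∠G = 5.70° − 9.26° = -3.56°

At s = jω = j3795:
zero (s+861): 861 + j3795 → |·| = √(861²+3795²) = √15143346 ≈ 3891.4, ∠ = arctan(3795/861) ≈ 77.22°
quadratic: (j3795)² + 460·j3795 + 250000 = -14152025 + j1745700 → |·| ≈ 1.4259e+07, ∠ ≈ 172.97°
|G| = 1250000 · 3891.4 / 1.4259e+07 ≈ 341.14
Gain = 20 log₁₀(341.14) ≈ 50.66 dB
∠G = 77.22° − 172.97° = -95.75°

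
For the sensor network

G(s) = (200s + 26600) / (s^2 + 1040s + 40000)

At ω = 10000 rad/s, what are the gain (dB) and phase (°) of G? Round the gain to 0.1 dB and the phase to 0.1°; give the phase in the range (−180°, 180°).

Substitute s = j10000:
Numerator: 200(j10000) + 26600 = 26600 + j2000000
Denominator: (j10000)^2 + 1040(j10000) + 40000 = -99960000 + j10400000
|N| = √(26600² + 2000000²) ≈ 2.0002e+06, ∠N ≈ 89.24°
|D| = √(99960000² + 10400000²) ≈ 1.005e+08, ∠D ≈ 174.06°
|G| = 2.0002e+06 / 1.005e+08 ≈ 0.019902
Gain = 20 log₁₀(0.019902) ≈ -34.02 dB
∠G = 89.24° − 174.06° = -84.82°

-34.0 dB, -84.8°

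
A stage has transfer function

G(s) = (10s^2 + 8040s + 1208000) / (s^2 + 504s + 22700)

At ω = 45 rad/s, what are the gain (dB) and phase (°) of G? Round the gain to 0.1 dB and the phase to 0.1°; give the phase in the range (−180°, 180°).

Substitute s = j45:
Numerator: 10(j45)^2 + 8040(j45) + 1208000 = 1187750 + j361800
Denominator: (j45)^2 + 504(j45) + 22700 = 20675 + j22680
|N| = √(1187750² + 361800²) ≈ 1.2416e+06, ∠N ≈ 16.94°
|D| = √(20675² + 22680²) ≈ 30689, ∠D ≈ 47.65°
|G| = 1.2416e+06 / 30689 ≈ 40.457
Gain = 20 log₁₀(40.457) ≈ 32.14 dB
∠G = 16.94° − 47.65° = -30.71°

32.1 dB, -30.7°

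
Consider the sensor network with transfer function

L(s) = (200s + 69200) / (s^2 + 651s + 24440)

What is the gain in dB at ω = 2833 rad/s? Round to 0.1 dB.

Substitute s = j2833:
Numerator: 200(j2833) + 69200 = 69200 + j566600
Denominator: (j2833)^2 + 651(j2833) + 24440 = -8001449 + j1844283
|N| = √(69200² + 566600²) ≈ 5.7081e+05, ∠N ≈ 83.04°
|D| = √(8001449² + 1844283²) ≈ 8.2112e+06, ∠D ≈ 167.02°
|L| = 5.7081e+05 / 8.2112e+06 ≈ 0.069516
Gain = 20 log₁₀(0.069516) ≈ -23.16 dB

-23.2 dB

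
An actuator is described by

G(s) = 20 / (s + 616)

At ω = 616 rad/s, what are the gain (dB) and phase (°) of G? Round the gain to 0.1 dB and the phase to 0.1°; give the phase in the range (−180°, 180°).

-32.8 dB, -45.0°

Substitute s = j616:
Numerator: 20 = 20 + j0
Denominator: (j616) + 616 = 616 + j616
|N| = √(20² + 0²) ≈ 20, ∠N ≈ 0.00°
|D| = √(616² + 616²) ≈ 871.16, ∠D ≈ 45.00°
|G| = 20 / 871.16 ≈ 0.022958
Gain = 20 log₁₀(0.022958) ≈ -32.78 dB
∠G = 0.00° − 45.00° = -45.00°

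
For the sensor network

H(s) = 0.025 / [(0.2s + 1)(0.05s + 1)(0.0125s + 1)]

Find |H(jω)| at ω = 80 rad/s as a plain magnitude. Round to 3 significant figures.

0.000267

At ω = 80 rad/s:
pole (1 + j80·0.2) = 1 + j16 → |·| ≈ 16.031, ∠ ≈ 86.42°
pole (1 + j80·0.05) = 1 + j4 → |·| ≈ 4.1231, ∠ ≈ 75.96°
pole (1 + j80·0.0125) = 1 + j1 → |·| ≈ 1.4142, ∠ ≈ 45.00°
|H| = 0.025 · 1 / (16.031 · 4.1231 · 1.4142) ≈ 0.00026745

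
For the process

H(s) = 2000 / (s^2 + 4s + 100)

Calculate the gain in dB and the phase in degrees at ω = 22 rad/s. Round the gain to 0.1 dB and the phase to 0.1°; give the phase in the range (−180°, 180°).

14.1 dB, -167.1°

At s = jω = j22:
quadratic: (j22)² + 4·j22 + 100 = -384 + j88 → |·| ≈ 393.95, ∠ ≈ 167.09°
|H| = 2000 / 393.95 ≈ 5.0768
Gain = 20 log₁₀(5.0768) ≈ 14.11 dB
∠H = 0.00° − 167.09° = -167.09°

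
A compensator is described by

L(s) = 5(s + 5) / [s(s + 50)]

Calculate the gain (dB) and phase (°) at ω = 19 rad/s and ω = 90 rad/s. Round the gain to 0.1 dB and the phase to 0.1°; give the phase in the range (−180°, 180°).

At s = jω = j19:
zero (s+5): 5 + j19 → |·| = √(5²+19²) = √386 ≈ 19.647, ∠ = arctan(19/5) ≈ 75.26°
pole (s+50): 50 + j19 → |·| = √(50²+19²) = √2861 ≈ 53.488, ∠ = arctan(19/50) ≈ 20.81°
pole at origin: |s| = 19, ∠ = 90.00° (in denominator)
|L| = 5 · 19.647 / 1016.3 ≈ 0.096659
Gain = 20 log₁₀(0.096659) ≈ -20.30 dB
∠L = 75.26° − 110.81° = -35.55°

At s = jω = j90:
zero (s+5): 5 + j90 → |·| = √(5²+90²) = √8125 ≈ 90.139, ∠ = arctan(90/5) ≈ 86.82°
pole (s+50): 50 + j90 → |·| = √(50²+90²) = √10600 ≈ 102.96, ∠ = arctan(90/50) ≈ 60.95°
pole at origin: |s| = 90, ∠ = 90.00° (in denominator)
|L| = 5 · 90.139 / 9266.4 ≈ 0.048638
Gain = 20 log₁₀(0.048638) ≈ -26.26 dB
∠L = 86.82° − 150.95° = -64.13°

ω = 19: -20.3 dB, -35.6°; ω = 90: -26.3 dB, -64.1°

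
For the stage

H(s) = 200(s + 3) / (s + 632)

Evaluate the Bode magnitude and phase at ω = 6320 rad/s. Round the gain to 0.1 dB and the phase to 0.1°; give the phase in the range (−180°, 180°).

At s = jω = j6320:
zero (s+3): 3 + j6320 → |·| = √(3²+6320²) = √39942409 ≈ 6320, ∠ = arctan(6320/3) ≈ 89.97°
pole (s+632): 632 + j6320 → |·| = √(632²+6320²) = √40341824 ≈ 6351.5, ∠ = arctan(6320/632) ≈ 84.29°
|H| = 200 · 6320 / 6351.5 ≈ 199.01
Gain = 20 log₁₀(199.01) ≈ 45.98 dB
∠H = 89.97° − 84.29° = 5.68°

46.0 dB, 5.7°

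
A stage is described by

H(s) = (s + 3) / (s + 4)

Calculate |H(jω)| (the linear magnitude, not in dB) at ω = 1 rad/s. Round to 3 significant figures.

0.767

Substitute s = j1:
Numerator: (j1) + 3 = 3 + j1
Denominator: (j1) + 4 = 4 + j1
|N| = √(3² + 1²) ≈ 3.1623, ∠N ≈ 18.43°
|D| = √(4² + 1²) ≈ 4.1231, ∠D ≈ 14.04°
|H| = 3.1623 / 4.1231 ≈ 0.76697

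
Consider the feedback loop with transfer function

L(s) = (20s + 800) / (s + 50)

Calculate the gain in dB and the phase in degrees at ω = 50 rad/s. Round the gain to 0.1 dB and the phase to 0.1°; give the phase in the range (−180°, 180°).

25.2 dB, 6.3°

Substitute s = j50:
Numerator: 20(j50) + 800 = 800 + j1000
Denominator: (j50) + 50 = 50 + j50
|N| = √(800² + 1000²) ≈ 1280.6, ∠N ≈ 51.34°
|D| = √(50² + 50²) ≈ 70.711, ∠D ≈ 45.00°
|L| = 1280.6 / 70.711 ≈ 18.11
Gain = 20 log₁₀(18.11) ≈ 25.16 dB
∠L = 51.34° − 45.00° = 6.34°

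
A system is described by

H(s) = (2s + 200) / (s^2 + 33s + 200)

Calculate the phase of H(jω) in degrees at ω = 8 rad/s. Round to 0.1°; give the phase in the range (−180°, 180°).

-58.2°

Substitute s = j8:
Numerator: 2(j8) + 200 = 200 + j16
Denominator: (j8)^2 + 33(j8) + 200 = 136 + j264
|N| = √(200² + 16²) ≈ 200.64, ∠N ≈ 4.57°
|D| = √(136² + 264²) ≈ 296.97, ∠D ≈ 62.74°
∠H = 4.57° − 62.74° = -58.17°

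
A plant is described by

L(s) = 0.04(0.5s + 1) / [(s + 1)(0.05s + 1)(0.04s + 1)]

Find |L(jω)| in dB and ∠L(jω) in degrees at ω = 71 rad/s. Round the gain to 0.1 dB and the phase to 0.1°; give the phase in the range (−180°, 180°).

-54.9 dB, -145.7°

At ω = 71 rad/s:
zero (1 + j71·0.5) = 1 + j35.5 → |·| ≈ 35.514, ∠ ≈ 88.39°
pole (1 + j71·1) = 1 + j71 → |·| ≈ 71.007, ∠ ≈ 89.19°
pole (1 + j71·0.05) = 1 + j3.55 → |·| ≈ 3.6882, ∠ ≈ 74.27°
pole (1 + j71·0.04) = 1 + j2.84 → |·| ≈ 3.0109, ∠ ≈ 70.60°
|L| = 0.04 · 35.514 / (71.007 · 3.6882 · 3.0109) ≈ 0.0018016
Gain = 20 log₁₀(0.0018016) ≈ -54.89 dB
∠L = (88.39°) − (89.19° + 74.27° + 70.60°) = -145.67°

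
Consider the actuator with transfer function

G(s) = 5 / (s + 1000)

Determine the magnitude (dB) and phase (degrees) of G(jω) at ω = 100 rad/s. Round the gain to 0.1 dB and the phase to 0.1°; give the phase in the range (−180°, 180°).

Substitute s = j100:
Numerator: 5 = 5 + j0
Denominator: (j100) + 1000 = 1000 + j100
|N| = √(5² + 0²) ≈ 5, ∠N ≈ 0.00°
|D| = √(1000² + 100²) ≈ 1005, ∠D ≈ 5.71°
|G| = 5 / 1005 ≈ 0.0049751
Gain = 20 log₁₀(0.0049751) ≈ -46.06 dB
∠G = 0.00° − 5.71° = -5.71°

-46.1 dB, -5.7°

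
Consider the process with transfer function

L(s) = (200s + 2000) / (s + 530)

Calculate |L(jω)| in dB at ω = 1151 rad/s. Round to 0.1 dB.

45.2 dB

Substitute s = j1151:
Numerator: 200(j1151) + 2000 = 2000 + j230200
Denominator: (j1151) + 530 = 530 + j1151
|N| = √(2000² + 230200²) ≈ 2.3021e+05, ∠N ≈ 89.50°
|D| = √(530² + 1151²) ≈ 1267.2, ∠D ≈ 65.28°
|L| = 2.3021e+05 / 1267.2 ≈ 181.67
Gain = 20 log₁₀(181.67) ≈ 45.19 dB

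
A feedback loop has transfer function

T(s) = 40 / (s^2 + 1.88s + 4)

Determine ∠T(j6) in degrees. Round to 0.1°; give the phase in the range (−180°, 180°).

-160.6°

At s = jω = j6:
quadratic: (j6)² + 1.88·j6 + 4 = -32 + j11.28 → |·| ≈ 33.93, ∠ ≈ 160.58°
∠T = 0.00° − 160.58° = -160.58°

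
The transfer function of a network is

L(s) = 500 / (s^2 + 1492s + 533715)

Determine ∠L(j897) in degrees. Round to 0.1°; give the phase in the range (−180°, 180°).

Substitute s = j897:
Numerator: 500 = 500 + j0
Denominator: (j897)^2 + 1492(j897) + 533715 = -270894 + j1338324
|N| = √(500² + 0²) ≈ 500, ∠N ≈ 0.00°
|D| = √(270894² + 1338324²) ≈ 1.3655e+06, ∠D ≈ 101.44°
∠L = 0.00° − 101.44° = -101.44°

-101.4°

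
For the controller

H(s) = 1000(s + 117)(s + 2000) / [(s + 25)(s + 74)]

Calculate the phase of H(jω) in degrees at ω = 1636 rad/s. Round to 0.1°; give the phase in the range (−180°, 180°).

At s = jω = j1636:
zero (s+117): 117 + j1636 → |·| = √(117²+1636²) = √2690185 ≈ 1640.2, ∠ = arctan(1636/117) ≈ 85.91°
zero (s+2000): 2000 + j1636 → |·| = √(2000²+1636²) = √6676496 ≈ 2583.9, ∠ = arctan(1636/2000) ≈ 39.28°
pole (s+25): 25 + j1636 → |·| = √(25²+1636²) = √2677121 ≈ 1636.2, ∠ = arctan(1636/25) ≈ 89.12°
pole (s+74): 74 + j1636 → |·| = √(74²+1636²) = √2681972 ≈ 1637.7, ∠ = arctan(1636/74) ≈ 87.41°
∠H = 125.19° − 176.53° = -51.34°

-51.3°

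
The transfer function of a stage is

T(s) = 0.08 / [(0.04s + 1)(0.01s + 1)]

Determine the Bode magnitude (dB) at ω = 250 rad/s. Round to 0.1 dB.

At ω = 250 rad/s:
pole (1 + j250·0.04) = 1 + j10 → |·| ≈ 10.05, ∠ ≈ 84.29°
pole (1 + j250·0.01) = 1 + j2.5 → |·| ≈ 2.6926, ∠ ≈ 68.20°
|T| = 0.08 · 1 / (10.05 · 2.6926) ≈ 0.0029563
Gain = 20 log₁₀(0.0029563) ≈ -50.59 dB

-50.6 dB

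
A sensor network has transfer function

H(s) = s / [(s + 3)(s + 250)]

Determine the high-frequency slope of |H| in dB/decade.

-20 dB/decade

Each pole contributes −20 dB/decade at high frequency; each zero contributes +20 dB/decade.
Net: 1 zero(s) − 2 pole(s) → -20 dB/decade.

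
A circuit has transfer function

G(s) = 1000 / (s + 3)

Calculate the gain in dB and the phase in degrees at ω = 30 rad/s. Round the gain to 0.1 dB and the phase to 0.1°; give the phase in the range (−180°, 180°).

Substitute s = j30:
Numerator: 1000 = 1000 + j0
Denominator: (j30) + 3 = 3 + j30
|N| = √(1000² + 0²) ≈ 1000, ∠N ≈ 0.00°
|D| = √(3² + 30²) ≈ 30.15, ∠D ≈ 84.29°
|G| = 1000 / 30.15 ≈ 33.167
Gain = 20 log₁₀(33.167) ≈ 30.41 dB
∠G = 0.00° − 84.29° = -84.29°

30.4 dB, -84.3°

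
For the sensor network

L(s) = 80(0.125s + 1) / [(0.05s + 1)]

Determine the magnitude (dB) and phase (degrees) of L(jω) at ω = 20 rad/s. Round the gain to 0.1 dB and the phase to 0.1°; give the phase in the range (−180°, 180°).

At ω = 20 rad/s:
zero (1 + j20·0.125) = 1 + j2.5 → |·| ≈ 2.6926, ∠ ≈ 68.20°
pole (1 + j20·0.05) = 1 + j1 → |·| ≈ 1.4142, ∠ ≈ 45.00°
|L| = 80 · 2.6926 / (1.4142) ≈ 152.32
Gain = 20 log₁₀(152.32) ≈ 43.66 dB
∠L = (68.20°) − (45.00°) = 23.20°

43.7 dB, 23.2°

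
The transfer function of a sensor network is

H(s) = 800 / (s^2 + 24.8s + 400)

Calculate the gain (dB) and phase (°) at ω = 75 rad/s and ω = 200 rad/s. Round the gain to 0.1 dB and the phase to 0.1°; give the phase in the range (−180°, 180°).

ω = 75: -16.8 dB, -160.4°; ω = 200: -34.0 dB, -172.9°

At s = jω = j75:
quadratic: (j75)² + 24.8·j75 + 400 = -5225 + j1860 → |·| ≈ 5546.2, ∠ ≈ 160.41°
|H| = 800 / 5546.2 ≈ 0.14424
Gain = 20 log₁₀(0.14424) ≈ -16.82 dB
∠H = 0.00° − 160.41° = -160.41°

At s = jω = j200:
quadratic: (j200)² + 24.8·j200 + 400 = -39600 + j4960 → |·| ≈ 39909, ∠ ≈ 172.86°
|H| = 800 / 39909 ≈ 0.020046
Gain = 20 log₁₀(0.020046) ≈ -33.96 dB
∠H = 0.00° − 172.86° = -172.86°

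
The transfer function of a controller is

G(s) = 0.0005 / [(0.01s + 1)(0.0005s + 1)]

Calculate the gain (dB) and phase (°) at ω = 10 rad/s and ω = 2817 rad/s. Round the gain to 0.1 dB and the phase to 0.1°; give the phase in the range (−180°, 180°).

At ω = 10 rad/s:
pole (1 + j10·0.01) = 1 + j0.1 → |·| ≈ 1.005, ∠ ≈ 5.71°
pole (1 + j10·0.0005) = 1 + j0.005 → |·| ≈ 1, ∠ ≈ 0.29°
|G| = 0.0005 · 1 / (1.005 · 1) ≈ 0.00049751
Gain = 20 log₁₀(0.00049751) ≈ -66.06 dB
∠G = (0°) − (5.71° + 0.29°) = -6.00°

At ω = 2817 rad/s:
pole (1 + j2817·0.01) = 1 + j28.17 → |·| ≈ 28.188, ∠ ≈ 87.97°
pole (1 + j2817·0.0005) = 1 + j1.4085 → |·| ≈ 1.7274, ∠ ≈ 54.63°
|G| = 0.0005 · 1 / (28.188 · 1.7274) ≈ 1.0269e-05
Gain = 20 log₁₀(1.0269e-05) ≈ -99.77 dB
∠G = (0°) − (87.97° + 54.63°) = -142.60°

ω = 10: -66.1 dB, -6.0°; ω = 2817: -99.8 dB, -142.6°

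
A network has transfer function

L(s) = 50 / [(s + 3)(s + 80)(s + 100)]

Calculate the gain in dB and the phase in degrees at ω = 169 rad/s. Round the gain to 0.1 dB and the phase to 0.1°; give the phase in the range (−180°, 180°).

-101.9 dB, 147.0°

At s = jω = j169:
pole (s+3): 3 + j169 → |·| = √(3²+169²) = √28570 ≈ 169.03, ∠ = arctan(169/3) ≈ 88.98°
pole (s+80): 80 + j169 → |·| = √(80²+169²) = √34961 ≈ 186.98, ∠ = arctan(169/80) ≈ 64.67°
pole (s+100): 100 + j169 → |·| = √(100²+169²) = √38561 ≈ 196.37, ∠ = arctan(169/100) ≈ 59.39°
|L| = 50 / 6.2063e+06 ≈ 8.0563e-06
Gain = 20 log₁₀(8.0563e-06) ≈ -101.88 dB
∠L = 0.00° − 213.04° = -213.04° ≡ 146.96° (principal value)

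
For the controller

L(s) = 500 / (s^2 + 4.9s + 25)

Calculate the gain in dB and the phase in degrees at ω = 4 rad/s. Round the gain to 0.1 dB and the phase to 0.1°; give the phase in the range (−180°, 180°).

27.3 dB, -65.3°

At s = jω = j4:
quadratic: (j4)² + 4.9·j4 + 25 = 9 + j19.6 → |·| ≈ 21.568, ∠ ≈ 65.34°
|L| = 500 / 21.568 ≈ 23.182
Gain = 20 log₁₀(23.182) ≈ 27.30 dB
∠L = 0.00° − 65.34° = -65.34°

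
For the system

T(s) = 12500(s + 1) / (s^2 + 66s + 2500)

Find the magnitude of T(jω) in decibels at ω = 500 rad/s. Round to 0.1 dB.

28.0 dB

At s = jω = j500:
zero (s+1): 1 + j500 → |·| = √(1²+500²) = √250001 ≈ 500, ∠ = arctan(500/1) ≈ 89.89°
quadratic: (j500)² + 66·j500 + 2500 = -247500 + j33000 → |·| ≈ 2.4969e+05, ∠ ≈ 172.41°
|T| = 12500 · 500 / 2.4969e+05 ≈ 25.031
Gain = 20 log₁₀(25.031) ≈ 27.97 dB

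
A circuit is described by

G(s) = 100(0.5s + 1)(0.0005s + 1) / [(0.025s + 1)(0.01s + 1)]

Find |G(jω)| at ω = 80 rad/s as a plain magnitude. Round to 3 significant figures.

At ω = 80 rad/s:
zero (1 + j80·0.5) = 1 + j40 → |·| ≈ 40.012, ∠ ≈ 88.57°
zero (1 + j80·0.0005) = 1 + j0.04 → |·| ≈ 1.0008, ∠ ≈ 2.29°
pole (1 + j80·0.025) = 1 + j2 → |·| ≈ 2.2361, ∠ ≈ 63.43°
pole (1 + j80·0.01) = 1 + j0.8 → |·| ≈ 1.2806, ∠ ≈ 38.66°
|G| = 100 · 40.012 · 1.0008 / (2.2361 · 1.2806) ≈ 1398.4

1.40e+03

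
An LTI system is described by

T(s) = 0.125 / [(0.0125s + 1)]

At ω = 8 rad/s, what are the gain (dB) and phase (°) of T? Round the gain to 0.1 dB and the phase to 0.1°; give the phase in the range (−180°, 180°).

-18.1 dB, -5.7°

At ω = 8 rad/s:
pole (1 + j8·0.0125) = 1 + j0.1 → |·| ≈ 1.005, ∠ ≈ 5.71°
|T| = 0.125 · 1 / (1.005) ≈ 0.12438
Gain = 20 log₁₀(0.12438) ≈ -18.10 dB
∠T = (0°) − (5.71°) = -5.71°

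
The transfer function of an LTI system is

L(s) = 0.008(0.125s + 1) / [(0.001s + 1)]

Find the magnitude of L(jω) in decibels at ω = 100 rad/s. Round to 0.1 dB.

-20.0 dB

At ω = 100 rad/s:
zero (1 + j100·0.125) = 1 + j12.5 → |·| ≈ 12.54, ∠ ≈ 85.43°
pole (1 + j100·0.001) = 1 + j0.1 → |·| ≈ 1.005, ∠ ≈ 5.71°
|L| = 0.008 · 12.54 / (1.005) ≈ 0.099821
Gain = 20 log₁₀(0.099821) ≈ -20.02 dB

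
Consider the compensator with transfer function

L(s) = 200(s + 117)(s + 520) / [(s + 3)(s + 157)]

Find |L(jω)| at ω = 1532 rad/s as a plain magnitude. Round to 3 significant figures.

211

At s = jω = j1532:
zero (s+117): 117 + j1532 → |·| = √(117²+1532²) = √2360713 ≈ 1536.5, ∠ = arctan(1532/117) ≈ 85.63°
zero (s+520): 520 + j1532 → |·| = √(520²+1532²) = √2617424 ≈ 1617.8, ∠ = arctan(1532/520) ≈ 71.25°
pole (s+3): 3 + j1532 → |·| = √(3²+1532²) = √2347033 ≈ 1532, ∠ = arctan(1532/3) ≈ 89.89°
pole (s+157): 157 + j1532 → |·| = √(157²+1532²) = √2371673 ≈ 1540, ∠ = arctan(1532/157) ≈ 84.15°
|L| = 200 · 2.4857e+06 / 2.3593e+06 ≈ 210.72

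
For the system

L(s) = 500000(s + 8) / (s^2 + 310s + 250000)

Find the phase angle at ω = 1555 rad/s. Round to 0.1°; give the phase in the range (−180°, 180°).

At s = jω = j1555:
zero (s+8): 8 + j1555 → |·| = √(8²+1555²) = √2418089 ≈ 1555, ∠ = arctan(1555/8) ≈ 89.71°
quadratic: (j1555)² + 310·j1555 + 250000 = -2168025 + j482050 → |·| ≈ 2.221e+06, ∠ ≈ 167.46°
∠L = 89.71° − 167.46° = -77.75°

-77.8°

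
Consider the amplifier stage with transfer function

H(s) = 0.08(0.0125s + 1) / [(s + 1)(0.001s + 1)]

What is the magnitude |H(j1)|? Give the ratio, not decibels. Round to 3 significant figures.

At ω = 1 rad/s:
zero (1 + j1·0.0125) = 1 + j0.0125 → |·| ≈ 1.0001, ∠ ≈ 0.72°
pole (1 + j1·1) = 1 + j1 → |·| ≈ 1.4142, ∠ ≈ 45.00°
pole (1 + j1·0.001) = 1 + j0.001 → |·| ≈ 1, ∠ ≈ 0.06°
|H| = 0.08 · 1.0001 / (1.4142 · 1) ≈ 0.056575

0.0566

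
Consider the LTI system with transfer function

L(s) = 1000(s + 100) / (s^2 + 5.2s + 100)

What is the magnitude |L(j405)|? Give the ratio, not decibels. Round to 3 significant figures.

At s = jω = j405:
zero (s+100): 100 + j405 → |·| = √(100²+405²) = √174025 ≈ 417.16, ∠ = arctan(405/100) ≈ 76.13°
quadratic: (j405)² + 5.2·j405 + 100 = -163925 + j2106 → |·| ≈ 1.6394e+05, ∠ ≈ 179.26°
|L| = 1000 · 417.16 / 1.6394e+05 ≈ 2.5446

2.54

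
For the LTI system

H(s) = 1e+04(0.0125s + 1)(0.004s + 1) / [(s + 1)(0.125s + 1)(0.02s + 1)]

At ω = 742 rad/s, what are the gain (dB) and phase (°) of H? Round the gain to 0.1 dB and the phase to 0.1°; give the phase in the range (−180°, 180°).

-10.9 dB, -110.2°

At ω = 742 rad/s:
zero (1 + j742·0.0125) = 1 + j9.275 → |·| ≈ 9.3288, ∠ ≈ 83.85°
zero (1 + j742·0.004) = 1 + j2.968 → |·| ≈ 3.1319, ∠ ≈ 71.38°
pole (1 + j742·1) = 1 + j742 → |·| ≈ 742, ∠ ≈ 89.92°
pole (1 + j742·0.125) = 1 + j92.75 → |·| ≈ 92.755, ∠ ≈ 89.38°
pole (1 + j742·0.02) = 1 + j14.84 → |·| ≈ 14.874, ∠ ≈ 86.14°
|H| = 1e+04 · 9.3288 · 3.1319 / (742 · 92.755 · 14.874) ≈ 0.28541
Gain = 20 log₁₀(0.28541) ≈ -10.89 dB
∠H = (83.85° + 71.38°) − (89.92° + 89.38° + 86.14°) = -110.21°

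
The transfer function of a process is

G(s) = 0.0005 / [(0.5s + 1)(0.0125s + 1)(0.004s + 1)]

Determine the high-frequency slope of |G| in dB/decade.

Each pole contributes −20 dB/decade at high frequency; each zero contributes +20 dB/decade.
Net: 0 zero(s) − 3 pole(s) → -60 dB/decade.

-60 dB/decade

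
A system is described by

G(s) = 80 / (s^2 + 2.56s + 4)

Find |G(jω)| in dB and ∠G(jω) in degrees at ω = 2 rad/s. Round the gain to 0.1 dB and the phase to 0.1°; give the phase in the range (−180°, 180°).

At s = jω = j2:
quadratic: (j2)² + 2.56·j2 + 4 = 0 + j5.12 → |·| ≈ 5.12, ∠ ≈ 90.00°
|G| = 80 / 5.12 ≈ 15.625
Gain = 20 log₁₀(15.625) ≈ 23.88 dB
∠G = 0.00° − 90.00° = -90.00°

23.9 dB, -90.0°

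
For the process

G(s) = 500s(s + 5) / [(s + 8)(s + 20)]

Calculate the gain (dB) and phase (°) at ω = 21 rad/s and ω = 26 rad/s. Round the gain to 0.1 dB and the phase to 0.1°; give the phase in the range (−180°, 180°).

At s = jω = j21:
zero (s+5): 5 + j21 → |·| = √(5²+21²) = √466 ≈ 21.587, ∠ = arctan(21/5) ≈ 76.61°
zero at origin: s = j21 → |·| = 21, ∠ = 90.00°
pole (s+8): 8 + j21 → |·| = √(8²+21²) = √505 ≈ 22.472, ∠ = arctan(21/8) ≈ 69.15°
pole (s+20): 20 + j21 → |·| = √(20²+21²) = √841 ≈ 29, ∠ = arctan(21/20) ≈ 46.40°
|G| = 500 · 453.33 / 651.69 ≈ 347.81
Gain = 20 log₁₀(347.81) ≈ 50.83 dB
∠G = 166.61° − 115.55° = 51.06°

At s = jω = j26:
zero (s+5): 5 + j26 → |·| = √(5²+26²) = √701 ≈ 26.476, ∠ = arctan(26/5) ≈ 79.11°
zero at origin: s = j26 → |·| = 26, ∠ = 90.00°
pole (s+8): 8 + j26 → |·| = √(8²+26²) = √740 ≈ 27.203, ∠ = arctan(26/8) ≈ 72.90°
pole (s+20): 20 + j26 → |·| = √(20²+26²) = √1076 ≈ 32.802, ∠ = arctan(26/20) ≈ 52.43°
|G| = 500 · 688.38 / 892.31 ≈ 385.73
Gain = 20 log₁₀(385.73) ≈ 51.73 dB
∠G = 169.11° − 125.33° = 43.78°

ω = 21: 50.8 dB, 51.1°; ω = 26: 51.7 dB, 43.8°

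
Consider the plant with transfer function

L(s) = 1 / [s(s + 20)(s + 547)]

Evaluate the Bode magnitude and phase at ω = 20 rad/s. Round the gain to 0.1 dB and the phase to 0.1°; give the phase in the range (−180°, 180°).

At s = jω = j20:
pole (s+20): 20 + j20 → |·| = √(20²+20²) = √800 ≈ 28.284, ∠ = arctan(20/20) ≈ 45.00°
pole (s+547): 547 + j20 → |·| = √(547²+20²) = √299609 ≈ 547.37, ∠ = arctan(20/547) ≈ 2.09°
pole at origin: |s| = 20, ∠ = 90.00° (in denominator)
|L| = 1 / 3.0964e+05 ≈ 3.2296e-06
Gain = 20 log₁₀(3.2296e-06) ≈ -109.82 dB
∠L = 0.00° − 137.09° = -137.09°

-109.8 dB, -137.1°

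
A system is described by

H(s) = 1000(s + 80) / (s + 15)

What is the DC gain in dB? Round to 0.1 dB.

H(0) = 1000·80 / (15) ≈ 5333.3
20 log₁₀(5333.3) ≈ 74.54 dB

74.5 dB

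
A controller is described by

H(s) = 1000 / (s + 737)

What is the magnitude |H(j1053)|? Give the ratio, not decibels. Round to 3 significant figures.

0.778

At s = jω = j1053:
pole (s+737): 737 + j1053 → |·| = √(737²+1053²) = √1651978 ≈ 1285.3, ∠ = arctan(1053/737) ≈ 55.01°
|H| = 1000 / 1285.3 ≈ 0.77803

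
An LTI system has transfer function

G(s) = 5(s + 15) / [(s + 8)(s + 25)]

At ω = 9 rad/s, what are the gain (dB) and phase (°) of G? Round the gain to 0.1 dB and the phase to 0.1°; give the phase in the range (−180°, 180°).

At s = jω = j9:
zero (s+15): 15 + j9 → |·| = √(15²+9²) = √306 ≈ 17.493, ∠ = arctan(9/15) ≈ 30.96°
pole (s+8): 8 + j9 → |·| = √(8²+9²) = √145 ≈ 12.042, ∠ = arctan(9/8) ≈ 48.37°
pole (s+25): 25 + j9 → |·| = √(25²+9²) = √706 ≈ 26.571, ∠ = arctan(9/25) ≈ 19.80°
|G| = 5 · 17.493 / 319.97 ≈ 0.27335
Gain = 20 log₁₀(0.27335) ≈ -11.27 dB
∠G = 30.96° − 68.17° = -37.21°

-11.3 dB, -37.2°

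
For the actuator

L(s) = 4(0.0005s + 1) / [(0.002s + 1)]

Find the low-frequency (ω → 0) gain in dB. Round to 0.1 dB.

L(0) = 4 · 1 / 1 = 4
20 log₁₀(4) ≈ 12.04 dB

12.0 dB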